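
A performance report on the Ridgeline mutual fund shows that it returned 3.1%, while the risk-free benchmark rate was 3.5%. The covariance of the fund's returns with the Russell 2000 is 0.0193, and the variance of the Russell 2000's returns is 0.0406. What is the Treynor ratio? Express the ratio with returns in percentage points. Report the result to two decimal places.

β = Cov / Var = 0.0193 / 0.0406 = 0.4754
Treynor = (Rp − Rf) / β = (3.1% − 3.5%) / 0.4754 = -0.40 / 0.4754 = -0.8414

-0.84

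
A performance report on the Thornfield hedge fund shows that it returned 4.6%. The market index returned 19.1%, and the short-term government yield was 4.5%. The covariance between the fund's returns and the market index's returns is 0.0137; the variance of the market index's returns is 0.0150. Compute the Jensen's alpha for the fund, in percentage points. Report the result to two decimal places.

β = Cov / Var = 0.0137 / 0.0150 = 0.9133
E[R] = Rf + β(Rm − Rf) = 4.5% + 0.9133 × (19.1% − 4.5%) = 17.8342%
α = Rp − E[R] = 4.6% − 17.8342% = -13.2342

-13.23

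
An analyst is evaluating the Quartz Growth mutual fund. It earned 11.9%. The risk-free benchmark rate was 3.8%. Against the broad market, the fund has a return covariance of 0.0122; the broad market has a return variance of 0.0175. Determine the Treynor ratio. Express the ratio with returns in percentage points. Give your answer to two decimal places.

11.62

β = Cov / Var = 0.0122 / 0.0175 = 0.6971
Treynor = (Rp − Rf) / β = (11.9% − 3.8%) / 0.6971 = 8.10 / 0.6971 = 11.6196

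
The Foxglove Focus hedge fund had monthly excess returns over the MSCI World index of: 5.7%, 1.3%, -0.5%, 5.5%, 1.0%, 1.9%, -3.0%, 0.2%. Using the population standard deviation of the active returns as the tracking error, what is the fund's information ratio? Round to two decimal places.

μ = (5.7 + 1.3 − 0.5 + 5.5 + 1 + 1.9 − 3 + 0.2) / 8 = 1.5125%
Σ(r − μ)² = (5.7 − 1.5125)² + (1.3 − 1.5125)² + … = 60.0288
σ = √[60.0288 / 8] = 2.7393%
IR = μ / tracking error = 1.5125 / 2.7393 = 0.5521

0.55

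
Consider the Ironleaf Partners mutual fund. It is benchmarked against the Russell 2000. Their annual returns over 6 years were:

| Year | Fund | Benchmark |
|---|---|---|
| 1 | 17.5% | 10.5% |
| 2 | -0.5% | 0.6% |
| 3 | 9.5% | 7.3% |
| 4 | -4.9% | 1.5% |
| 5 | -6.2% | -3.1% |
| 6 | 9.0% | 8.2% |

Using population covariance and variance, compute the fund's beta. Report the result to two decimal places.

r̄p = 4.0667%,  r̄m = 4.1667%
Cov = Σ(rp − r̄p)(rm − r̄m) / 6 = 39.4672
Var(rm) = Σ(rm − r̄m)² / 6 = 23.1389
β = Cov / Var = 39.4672 / 23.1389 = 1.7057

1.71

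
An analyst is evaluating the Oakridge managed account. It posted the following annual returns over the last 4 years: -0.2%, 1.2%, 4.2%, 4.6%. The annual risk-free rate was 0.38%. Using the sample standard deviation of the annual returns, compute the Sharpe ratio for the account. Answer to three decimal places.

μ = (-0.2 + 1.2 + 4.2 + 4.6) / 4 = 9.80 / 4 = 2.4500%
Sample σ = √[Σ(r − μ)² / 3] = √[16.2700 / 3] = √5.4233 = 2.3288%
Sharpe = (μ − rf) / σ = (2.4500 − 0.38) / 2.3288 = 2.0700 / 2.3288 = 0.8889

0.889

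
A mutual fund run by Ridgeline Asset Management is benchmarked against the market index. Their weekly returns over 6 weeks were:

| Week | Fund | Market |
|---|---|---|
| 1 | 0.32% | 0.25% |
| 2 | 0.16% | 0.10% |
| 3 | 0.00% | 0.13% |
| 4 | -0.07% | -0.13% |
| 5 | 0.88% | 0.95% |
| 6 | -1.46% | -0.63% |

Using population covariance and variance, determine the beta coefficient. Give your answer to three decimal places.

r̄p = -0.0283%,  r̄m = 0.1117%
Cov = Σ(rp − r̄p)(rm − r̄m) / 6 = 0.3133
Var(rm) = Σ(rm − r̄m)² / 6 = 0.2218
β = Cov / Var = 0.3133 / 0.2218 = 1.4125

1.413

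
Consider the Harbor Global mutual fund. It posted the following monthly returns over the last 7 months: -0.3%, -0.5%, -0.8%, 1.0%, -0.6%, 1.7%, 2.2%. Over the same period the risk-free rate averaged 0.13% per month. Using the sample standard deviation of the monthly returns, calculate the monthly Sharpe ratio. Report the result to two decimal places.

0.21

Mean return r̄ = 2.70 / 7 = 0.3857%
Sample std dev = √[9.0286 / 6] = 1.2267%
Sharpe = (r̄ − rf) / σ = (0.3857 − 0.13) / 1.2267 = 0.2557 / 1.2267 = 0.2084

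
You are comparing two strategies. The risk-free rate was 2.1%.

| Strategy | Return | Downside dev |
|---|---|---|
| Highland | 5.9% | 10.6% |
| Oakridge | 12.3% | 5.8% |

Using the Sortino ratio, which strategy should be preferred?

Highland: Sortino ratio = (5.9% − 2.1%) / 10.6% = 0.358
Oakridge: Sortino ratio = (12.3% − 2.1%) / 5.8% = 1.759
Highest: Oakridge (1.759).

Oakridge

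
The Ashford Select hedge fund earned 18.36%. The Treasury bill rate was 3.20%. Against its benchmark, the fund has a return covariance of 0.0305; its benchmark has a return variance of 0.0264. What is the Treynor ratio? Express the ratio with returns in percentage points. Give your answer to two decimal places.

13.12

β = Cov / Var = 0.0305 / 0.0264 = 1.1553
Treynor = (Rp − Rf) / β = (18.36% − 3.20%) / 1.1553 = 15.16 / 1.1553 = 13.1221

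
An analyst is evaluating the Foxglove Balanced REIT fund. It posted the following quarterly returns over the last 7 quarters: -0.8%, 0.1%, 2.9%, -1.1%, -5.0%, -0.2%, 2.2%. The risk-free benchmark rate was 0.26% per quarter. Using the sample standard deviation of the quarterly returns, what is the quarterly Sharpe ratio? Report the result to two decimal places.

-0.21

Mean return μ = -1.90 / 7 = -0.2714%
Σ(r − μ)² = (-0.8 − (-0.2714))² + (0.1 − (-0.2714))² + … = 39.6343
σ = √[39.6343 / 6] = 2.5702%
Sharpe = (μ − rf) / σ = (-0.2714 − 0.26) / 2.5702 = -0.5314 / 2.5702 = -0.2068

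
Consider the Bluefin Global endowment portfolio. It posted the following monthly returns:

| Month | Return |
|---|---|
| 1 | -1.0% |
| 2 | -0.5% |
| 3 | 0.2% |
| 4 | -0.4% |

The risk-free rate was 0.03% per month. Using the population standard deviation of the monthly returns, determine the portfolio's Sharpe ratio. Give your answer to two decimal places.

Mean return r̄ = -1.70 / 4 = -0.4250%
Population σ = √[Σ(r − r̄)² / 4] = √[0.7275 / 4] = √0.1819 = 0.4265%
Sharpe = (r̄ − rf) / σ = (-0.4250 − 0.03) / 0.4265 = -0.4550 / 0.4265 = -1.0668

-1.07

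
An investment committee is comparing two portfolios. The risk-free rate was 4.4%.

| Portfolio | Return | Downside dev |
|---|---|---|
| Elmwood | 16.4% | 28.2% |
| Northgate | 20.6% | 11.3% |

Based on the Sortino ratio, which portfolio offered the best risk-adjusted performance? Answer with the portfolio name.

Elmwood: Sortino ratio = (16.4% − 4.4%) / 28.2% = 0.426
Northgate: Sortino ratio = (20.6% − 4.4%) / 11.3% = 1.434
Highest: Northgate (1.434).

Northgate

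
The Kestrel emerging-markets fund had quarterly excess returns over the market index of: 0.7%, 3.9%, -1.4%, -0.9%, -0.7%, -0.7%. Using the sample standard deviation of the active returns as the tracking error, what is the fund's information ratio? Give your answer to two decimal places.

0.08

Mean return μ = 0.90 / 6 = 0.1500%
Σ(r − μ)² = 19.3150; sample σ = √(19.3150/5) = 1.9655%
IR = μ / tracking error = 0.1500 / 1.9655 = 0.0763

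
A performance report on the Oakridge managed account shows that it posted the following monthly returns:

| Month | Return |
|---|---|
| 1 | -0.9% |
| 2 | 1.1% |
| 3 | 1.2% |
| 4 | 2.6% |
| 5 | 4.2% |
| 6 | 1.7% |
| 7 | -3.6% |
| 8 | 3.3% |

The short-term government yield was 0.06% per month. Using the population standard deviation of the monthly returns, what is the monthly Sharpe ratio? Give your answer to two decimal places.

0.49

r̄ = (-0.9 + 1.1 + 1.2 + 2.6 + 4.2 + 1.7 − 3.6 + 3.3) / 8 = 1.2000%
Σ(r − r̄)² = (-0.9 − 1.2000)² + (1.1 − 1.2000)² + (1.2 − 1.2000)² + … = 43.0800
population σ = √(43.0800 / 8) = √5.3850 = 2.3206%
Sharpe = (r̄ − rf) / σ = (1.2000 − 0.06) / 2.3206 = 1.1400 / 2.3206 = 0.4913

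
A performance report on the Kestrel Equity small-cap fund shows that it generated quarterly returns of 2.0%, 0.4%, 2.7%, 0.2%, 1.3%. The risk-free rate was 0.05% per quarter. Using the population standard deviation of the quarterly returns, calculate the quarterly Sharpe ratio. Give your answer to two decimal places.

Mean return r̄ = 6.60 / 5 = 1.3200%
Population σ = √[Σ(r − r̄)² / 5] = √[4.4680 / 5] = √0.8936 = 0.9453%
Sharpe = (r̄ − rf) / σ = (1.3200 − 0.05) / 0.9453 = 1.2700 / 0.9453 = 1.3435

1.34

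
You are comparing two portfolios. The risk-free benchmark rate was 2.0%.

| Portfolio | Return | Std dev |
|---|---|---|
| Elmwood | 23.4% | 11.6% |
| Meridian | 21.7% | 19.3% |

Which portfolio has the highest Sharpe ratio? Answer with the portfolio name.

Elmwood: Sharpe ratio = (23.4% − 2.0%) / 11.6% = 1.845
Meridian: Sharpe ratio = (21.7% − 2.0%) / 19.3% = 1.021
Highest: Elmwood (1.845).

Elmwood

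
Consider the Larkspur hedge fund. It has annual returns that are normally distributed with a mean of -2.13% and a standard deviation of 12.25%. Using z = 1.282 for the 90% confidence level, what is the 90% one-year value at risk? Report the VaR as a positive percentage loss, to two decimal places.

VaR (as % loss) = −(μ − z·σ) = −(-2.13% − 1.282 × 12.25%) = −(-17.8345%) = 17.8345%

17.83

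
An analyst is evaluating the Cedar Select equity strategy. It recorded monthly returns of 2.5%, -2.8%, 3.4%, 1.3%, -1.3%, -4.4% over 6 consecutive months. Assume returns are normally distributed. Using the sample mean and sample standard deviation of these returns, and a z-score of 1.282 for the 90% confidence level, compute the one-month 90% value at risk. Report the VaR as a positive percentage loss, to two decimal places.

4.19

r̄ = (2.5 − 2.8 + 3.4 + 1.3 − 1.3 − 4.4) / 6 = -1.30 / 6 = -0.2167%
Sample σ = √[Σ(r − r̄)² / 5] = √[48.1083 / 5] = √9.6217 = 3.1019%
VaR = −(r̄ − z·σ) = −(-0.2167 − 1.282 × 3.1019) = −(-4.1933) = 4.1933%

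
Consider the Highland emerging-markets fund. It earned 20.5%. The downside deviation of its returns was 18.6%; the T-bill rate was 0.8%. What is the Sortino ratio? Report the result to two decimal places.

Sortino = (Rp − Rf) / σd = (20.5% − 0.8%) / 18.6% = 19.70% / 18.6% = 1.0591

1.06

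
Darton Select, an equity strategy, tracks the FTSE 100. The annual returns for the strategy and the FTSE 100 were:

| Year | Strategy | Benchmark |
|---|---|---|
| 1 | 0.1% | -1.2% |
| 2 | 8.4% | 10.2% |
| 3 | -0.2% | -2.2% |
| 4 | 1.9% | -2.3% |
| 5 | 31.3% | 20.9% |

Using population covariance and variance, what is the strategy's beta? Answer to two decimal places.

1.24

r̄p = 8.3000%,  r̄m = 5.0800%
Cov = Σ(rp − r̄p)(rm − r̄m) / 5 = 104.9960
Var(rm) = Σ(rm − r̄m)² / 5 = 84.6776
β = Cov / Var = 104.9960 / 84.6776 = 1.2400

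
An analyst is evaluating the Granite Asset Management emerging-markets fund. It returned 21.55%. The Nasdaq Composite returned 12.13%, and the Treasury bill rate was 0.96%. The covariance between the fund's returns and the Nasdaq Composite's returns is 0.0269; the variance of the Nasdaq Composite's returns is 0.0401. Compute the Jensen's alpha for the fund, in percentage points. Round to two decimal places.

β = Cov / Var = 0.0269 / 0.0401 = 0.6708
E[R] = Rf + β(Rm − Rf) = 0.96% + 0.6708 × (12.13% − 0.96%) = 8.4528%
α = Rp − E[R] = 21.55% − 8.4528% = 13.0972

13.10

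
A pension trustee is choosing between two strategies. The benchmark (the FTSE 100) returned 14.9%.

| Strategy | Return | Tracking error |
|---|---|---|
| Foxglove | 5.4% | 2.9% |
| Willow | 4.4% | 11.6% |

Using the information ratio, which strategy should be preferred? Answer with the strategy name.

Foxglove: IR = (5.4% − 14.9%) / 2.9% = -3.276
Willow: IR = (4.4% − 14.9%) / 11.6% = -0.905
Highest: Willow (-0.905).

Willow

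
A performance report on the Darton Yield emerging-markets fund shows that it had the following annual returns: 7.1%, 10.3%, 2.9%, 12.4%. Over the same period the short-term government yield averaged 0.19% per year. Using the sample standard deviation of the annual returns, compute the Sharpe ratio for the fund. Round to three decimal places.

1.930

r̄ = (7.1 + 10.3 + 2.9 + 12.4) / 4 = 32.70 / 4 = 8.1750%
Σ(r − r̄)² = (7.1 − 8.1750)² + (10.3 − 8.1750)² + (2.9 − 8.1750)² + … = 51.3475
σ = √[51.3475 / 3] = 4.1371%
Sharpe = (r̄ − rf) / σ = (8.1750 − 0.19) / 4.1371 = 7.9850 / 4.1371 = 1.9301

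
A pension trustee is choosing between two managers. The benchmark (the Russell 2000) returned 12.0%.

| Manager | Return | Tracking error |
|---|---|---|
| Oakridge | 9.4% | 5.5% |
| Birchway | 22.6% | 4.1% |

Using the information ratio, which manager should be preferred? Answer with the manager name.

Oakridge: IR = (9.4% − 12.0%) / 5.5% = -0.473
Birchway: IR = (22.6% − 12.0%) / 4.1% = 2.585
Highest: Birchway (2.585).

Birchway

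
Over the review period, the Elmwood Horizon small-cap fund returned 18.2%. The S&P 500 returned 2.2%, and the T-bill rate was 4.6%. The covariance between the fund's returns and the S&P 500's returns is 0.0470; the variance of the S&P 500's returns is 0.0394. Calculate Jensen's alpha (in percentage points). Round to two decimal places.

16.46

β = Cov / Var = 0.0470 / 0.0394 = 1.1929
E[R] = Rf + β(Rm − Rf) = 4.6% + 1.1929 × (2.2% − 4.6%) = 1.7370%
α = Rp − E[R] = 18.2% − 1.7370% = 16.4630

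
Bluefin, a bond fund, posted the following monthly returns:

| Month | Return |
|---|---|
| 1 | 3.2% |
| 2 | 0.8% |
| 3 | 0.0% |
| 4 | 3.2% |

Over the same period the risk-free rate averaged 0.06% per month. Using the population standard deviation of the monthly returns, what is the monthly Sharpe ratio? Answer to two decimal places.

1.22

Mean return r̄ = 7.20 / 4 = 1.8000%
Σ(r − r̄)² = (3.2 − 1.8000)² + (0.8 − 1.8000)² + (0 − 1.8000)² + … = 8.1600
population σ = √(8.1600 / 4) = √2.0400 = 1.4283%
Sharpe = (r̄ − rf) / σ = (1.8000 − 0.06) / 1.4283 = 1.7400 / 1.4283 = 1.2182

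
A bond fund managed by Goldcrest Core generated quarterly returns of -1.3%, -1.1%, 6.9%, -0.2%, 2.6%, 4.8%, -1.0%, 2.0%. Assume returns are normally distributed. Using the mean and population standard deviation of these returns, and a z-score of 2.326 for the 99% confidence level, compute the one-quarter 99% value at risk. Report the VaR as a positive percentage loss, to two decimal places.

5.05

Mean return r̄ = 12.70 / 8 = 1.5875%
Σ(r − r̄)² = 65.1888; population σ = √(65.1888/8) = 2.8546%
VaR = −(r̄ − z·σ) = −(1.5875 − 2.326 × 2.8546) = −(-5.0523) = 5.0523%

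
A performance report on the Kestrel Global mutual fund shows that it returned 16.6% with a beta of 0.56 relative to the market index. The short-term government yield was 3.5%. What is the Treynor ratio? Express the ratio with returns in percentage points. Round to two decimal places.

Treynor = (Rp − Rf) / β = (16.6% − 3.5%) / 0.56 = 13.10 / 0.56 = 23.3929

23.39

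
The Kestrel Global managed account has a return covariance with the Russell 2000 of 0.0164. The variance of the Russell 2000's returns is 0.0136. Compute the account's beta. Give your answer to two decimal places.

β = Cov(Rp, Rm) / Var(Rm) = 0.0164 / 0.0136 = 1.2059

1.21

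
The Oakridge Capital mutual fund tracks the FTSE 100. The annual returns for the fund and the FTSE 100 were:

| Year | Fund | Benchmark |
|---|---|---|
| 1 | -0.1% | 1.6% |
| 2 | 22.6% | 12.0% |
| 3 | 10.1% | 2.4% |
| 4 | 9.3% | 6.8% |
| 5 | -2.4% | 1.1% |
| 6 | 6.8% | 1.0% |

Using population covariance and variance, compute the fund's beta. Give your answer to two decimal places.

1.75

r̄p = 7.7167%,  r̄m = 4.1500%
Cov = Σ(rp − r̄p)(rm − r̄m) / 6 = 28.4225
Var(rm) = Σ(rm − r̄m)² / 6 = 16.2392
β = Cov / Var = 28.4225 / 16.2392 = 1.7502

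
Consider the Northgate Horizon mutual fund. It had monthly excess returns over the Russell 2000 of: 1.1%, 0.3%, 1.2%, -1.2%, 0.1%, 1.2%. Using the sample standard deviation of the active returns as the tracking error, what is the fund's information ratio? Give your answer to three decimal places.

r̄ = (1.1 + 0.3 + 1.2 − 1.2 + 0.1 + 1.2) / 6 = 2.70 / 6 = 0.4500%
Σ(r − r̄)² = 4.4150; sample σ = √(4.4150/5) = 0.9397%
IR = r̄ / tracking error = 0.4500 / 0.9397 = 0.4789

0.479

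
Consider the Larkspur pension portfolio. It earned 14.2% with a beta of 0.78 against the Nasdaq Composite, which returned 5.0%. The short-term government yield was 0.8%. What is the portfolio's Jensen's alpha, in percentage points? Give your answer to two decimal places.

CAPM expected return = Rf + β(Rm − Rf) = 0.8% + 0.78 × (5.0% − 0.8%) = 0.8 + 0.78 × 4.20 = 4.0760%
Jensen's α = Rp − E[R] = 14.2% − 4.0760% = 10.1240

10.12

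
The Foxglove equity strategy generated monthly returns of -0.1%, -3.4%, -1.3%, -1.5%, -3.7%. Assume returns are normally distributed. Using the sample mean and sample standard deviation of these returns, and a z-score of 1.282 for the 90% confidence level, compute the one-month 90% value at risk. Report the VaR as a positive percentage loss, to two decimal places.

3.94

Mean return r̄ = -10.00 / 5 = -2.0000%
Σ(r − r̄)² = (-0.1 − (-2.0000))² + (-3.4 − (-2.0000))² + … = 9.2000
sample σ = √(9.2000 / 4) = √2.3000 = 1.5166%
VaR = −(r̄ − z·σ) = −(-2.0000 − 1.282 × 1.5166) = −(-3.9443) = 3.9443%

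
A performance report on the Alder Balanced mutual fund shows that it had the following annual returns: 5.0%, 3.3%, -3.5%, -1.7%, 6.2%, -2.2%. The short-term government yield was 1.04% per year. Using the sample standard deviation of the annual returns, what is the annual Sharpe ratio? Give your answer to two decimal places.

0.03

r̄ = (5 + 3.3 − 3.5 − 1.7 + 6.2 − 2.2) / 6 = 1.1833%
Σ(r − r̄)² = (5 − 1.1833)² + (3.3 − 1.1833)² + (-3.5 − 1.1833)² + … = 85.9083
sample σ = √(85.9083 / 5) = √17.1817 = 4.1451%
Sharpe = (r̄ − rf) / σ = (1.1833 − 1.04) / 4.1451 = 0.1433 / 4.1451 = 0.0346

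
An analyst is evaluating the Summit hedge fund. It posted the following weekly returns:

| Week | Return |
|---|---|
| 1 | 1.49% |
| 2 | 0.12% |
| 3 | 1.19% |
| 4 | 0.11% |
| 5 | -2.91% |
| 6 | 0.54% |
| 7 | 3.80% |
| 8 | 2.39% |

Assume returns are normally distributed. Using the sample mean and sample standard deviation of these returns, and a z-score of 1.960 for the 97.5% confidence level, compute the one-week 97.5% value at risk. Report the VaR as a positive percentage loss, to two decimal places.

r̄ = (1.49 + 0.12 + 1.19 + 0.11 − 2.91 + 0.54 + 3.8 + 2.39) / 8 = 0.8413%
Σ(r − r̄)² = 26.9129; sample σ = √(26.9129/7) = 1.9608%
VaR = −(r̄ − z·σ) = −(0.8413 − 1.960 × 1.9608) = −(-3.0019) = 3.0019%

3.00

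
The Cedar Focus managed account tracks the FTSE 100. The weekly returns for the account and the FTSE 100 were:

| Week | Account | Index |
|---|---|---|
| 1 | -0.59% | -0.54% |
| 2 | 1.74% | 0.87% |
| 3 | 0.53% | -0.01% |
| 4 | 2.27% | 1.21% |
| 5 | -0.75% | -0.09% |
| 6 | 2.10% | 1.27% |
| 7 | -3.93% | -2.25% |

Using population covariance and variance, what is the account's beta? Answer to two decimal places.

r̄p = 0.1957%,  r̄m = 0.0657%
Cov = Σ(rp − r̄p)(rm − r̄m) / 7 = 2.2944
Var(rm) = Σ(rm − r̄m)² / 7 = 1.3094
β = Cov / Var = 2.2944 / 1.3094 = 1.7523

1.75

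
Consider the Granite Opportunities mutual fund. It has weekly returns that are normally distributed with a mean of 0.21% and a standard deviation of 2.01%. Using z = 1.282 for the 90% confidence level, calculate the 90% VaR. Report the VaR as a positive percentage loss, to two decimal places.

VaR (as % loss) = −(μ − z·σ) = −(0.21% − 1.282 × 2.01%) = −(-2.36682%) = 2.36682%

2.37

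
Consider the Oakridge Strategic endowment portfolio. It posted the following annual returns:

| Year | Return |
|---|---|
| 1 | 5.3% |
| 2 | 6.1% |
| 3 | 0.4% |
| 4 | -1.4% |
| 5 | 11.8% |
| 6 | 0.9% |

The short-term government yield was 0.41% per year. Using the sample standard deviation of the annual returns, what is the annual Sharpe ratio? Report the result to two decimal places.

0.71

r̄ = (5.3 + 6.1 + 0.4 − 1.4 + 11.8 + 0.9) / 6 = 3.8500%
Σ(r − r̄)² = (5.3 − 3.8500)² + (6.1 − 3.8500)² + (0.4 − 3.8500)² + … = 118.5350
σ = √[118.5350 / 5] = 4.8690%
Sharpe = (r̄ − rf) / σ = (3.8500 − 0.41) / 4.8690 = 3.4400 / 4.8690 = 0.7065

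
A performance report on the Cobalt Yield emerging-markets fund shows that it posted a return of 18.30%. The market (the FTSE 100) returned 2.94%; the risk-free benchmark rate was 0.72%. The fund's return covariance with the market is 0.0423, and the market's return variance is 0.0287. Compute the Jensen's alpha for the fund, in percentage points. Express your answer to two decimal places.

β = Cov / Var = 0.0423 / 0.0287 = 1.4739
E[R] = Rf + β(Rm − Rf) = 0.72% + 1.4739 × (2.94% − 0.72%) = 3.9921%
α = Rp − E[R] = 18.30% − 3.9921% = 14.3079

14.31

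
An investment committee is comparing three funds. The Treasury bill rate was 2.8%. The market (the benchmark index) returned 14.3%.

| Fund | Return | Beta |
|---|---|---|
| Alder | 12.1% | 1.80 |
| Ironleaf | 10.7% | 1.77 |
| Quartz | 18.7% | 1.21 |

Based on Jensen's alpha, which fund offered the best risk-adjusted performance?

Quartz

Alder: α = 12.1% − [2.8% + 1.80 × (14.3% − 2.8%)] = -11.400
Ironleaf: α = 10.7% − [2.8% + 1.77 × (14.3% − 2.8%)] = -12.455
Quartz: α = 18.7% − [2.8% + 1.21 × (14.3% − 2.8%)] = 1.985
Highest: Quartz (1.985).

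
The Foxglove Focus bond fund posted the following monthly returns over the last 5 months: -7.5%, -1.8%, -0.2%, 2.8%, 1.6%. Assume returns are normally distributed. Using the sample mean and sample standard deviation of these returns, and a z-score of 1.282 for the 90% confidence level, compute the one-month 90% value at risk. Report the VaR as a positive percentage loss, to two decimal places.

r̄ = (-7.5 − 1.8 − 0.2 + 2.8 + 1.6) / 5 = -5.10 / 5 = -1.0200%
Σ(r − r̄)² = 64.7280; sample σ = √(64.7280/4) = 4.0227%
VaR = −(r̄ − z·σ) = −(-1.0200 − 1.282 × 4.0227) = −(-6.1771) = 6.1771%

6.18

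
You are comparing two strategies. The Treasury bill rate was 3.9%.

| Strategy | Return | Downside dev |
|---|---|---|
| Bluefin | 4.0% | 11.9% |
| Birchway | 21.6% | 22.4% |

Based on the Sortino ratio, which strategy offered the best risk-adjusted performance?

Bluefin: Sortino ratio = (4.0% − 3.9%) / 11.9% = 0.008
Birchway: Sortino ratio = (21.6% − 3.9%) / 22.4% = 0.790
Highest: Birchway (0.790).

Birchway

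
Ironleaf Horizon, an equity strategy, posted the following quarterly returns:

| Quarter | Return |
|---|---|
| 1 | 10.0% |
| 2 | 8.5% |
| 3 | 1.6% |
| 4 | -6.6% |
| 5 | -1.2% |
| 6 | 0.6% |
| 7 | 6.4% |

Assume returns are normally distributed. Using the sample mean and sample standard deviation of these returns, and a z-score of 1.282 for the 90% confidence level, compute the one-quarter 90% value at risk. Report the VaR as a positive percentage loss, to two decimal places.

4.79

μ = (10 + 8.5 + 1.6 − 6.6 − 1.2 + 0.6 + 6.4) / 7 = 19.30 / 7 = 2.7571%
Sample σ = √[Σ(r − μ)² / 6] = √[207.9171 / 6] = √34.6529 = 5.8867%
VaR = −(μ − z·σ) = −(2.7571 − 1.282 × 5.8867) = −(-4.7896) = 4.7896%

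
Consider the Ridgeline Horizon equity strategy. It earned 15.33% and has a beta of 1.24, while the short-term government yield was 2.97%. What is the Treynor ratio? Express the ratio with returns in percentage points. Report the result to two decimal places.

Treynor = (Rp − Rf) / β = (15.33% − 2.97%) / 1.24 = 12.36 / 1.24 = 9.9677

9.97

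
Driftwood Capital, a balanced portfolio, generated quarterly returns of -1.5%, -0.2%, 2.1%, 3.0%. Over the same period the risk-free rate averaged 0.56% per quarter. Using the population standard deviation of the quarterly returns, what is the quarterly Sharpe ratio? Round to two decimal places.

0.16

r̄ = (-1.5 − 0.2 + 2.1 + 3) / 4 = 3.40 / 4 = 0.8500%
Population σ = √[Σ(r − r̄)² / 4] = √[12.8100 / 4] = √3.2025 = 1.7896%
Sharpe = (r̄ − rf) / σ = (0.8500 − 0.56) / 1.7896 = 0.2900 / 1.7896 = 0.1620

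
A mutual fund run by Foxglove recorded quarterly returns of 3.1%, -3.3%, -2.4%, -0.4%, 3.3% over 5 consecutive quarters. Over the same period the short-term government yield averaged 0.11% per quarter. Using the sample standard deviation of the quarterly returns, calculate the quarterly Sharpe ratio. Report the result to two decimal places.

r̄ = (3.1 − 3.3 − 2.4 − 0.4 + 3.3) / 5 = 0.30 / 5 = 0.0600%
Σ(r − r̄)² = (3.1 − 0.0600)² + (-3.3 − 0.0600)² + (-2.4 − 0.0600)² + … = 37.2920
σ = √[37.2920 / 4] = 3.0534%
Sharpe = (r̄ − rf) / σ = (0.0600 − 0.11) / 3.0534 = -0.0500 / 3.0534 = -0.0164

-0.02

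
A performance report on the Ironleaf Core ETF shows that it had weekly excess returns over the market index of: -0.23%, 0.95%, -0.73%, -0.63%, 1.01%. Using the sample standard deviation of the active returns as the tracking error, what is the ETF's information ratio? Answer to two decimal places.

r̄ = (-0.23 + 0.95 − 0.73 − 0.63 + 1.01) / 5 = 0.370 / 5 = 0.0740%
Sample σ = √[Σ(r − r̄)² / 4] = √[2.8779 / 4] = √0.7195 = 0.8482%
IR = r̄ / tracking error = 0.0740 / 0.8482 = 0.0872

0.09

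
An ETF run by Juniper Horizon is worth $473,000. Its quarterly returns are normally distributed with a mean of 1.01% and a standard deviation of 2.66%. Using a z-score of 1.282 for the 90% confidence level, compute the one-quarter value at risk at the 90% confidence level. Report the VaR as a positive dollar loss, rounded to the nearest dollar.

Return at the 90% tail: μ − z·σ = 1.01% − 1.282 × 2.66% = 1.01 − 3.41012 = -2.40012%
VaR = −(-2.40012%) × $473,000 = 2.40012% × $473,000 = $11,353

$11,353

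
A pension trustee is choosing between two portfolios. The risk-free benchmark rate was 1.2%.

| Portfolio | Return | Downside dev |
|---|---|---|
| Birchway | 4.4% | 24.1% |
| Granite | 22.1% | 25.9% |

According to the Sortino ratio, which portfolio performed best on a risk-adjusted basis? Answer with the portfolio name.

Birchway: Sortino ratio = (4.4% − 1.2%) / 24.1% = 0.133
Granite: Sortino ratio = (22.1% − 1.2%) / 25.9% = 0.807
Highest: Granite (0.807).

Granite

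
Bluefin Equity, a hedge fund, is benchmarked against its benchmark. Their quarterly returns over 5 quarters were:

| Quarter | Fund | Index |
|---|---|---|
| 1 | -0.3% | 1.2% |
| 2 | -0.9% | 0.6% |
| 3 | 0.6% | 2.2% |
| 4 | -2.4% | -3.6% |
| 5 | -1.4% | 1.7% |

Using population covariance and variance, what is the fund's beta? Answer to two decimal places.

r̄p = -0.8800%,  r̄m = 0.4200%
Cov = Σ(rp − r̄p)(rm − r̄m) / 5 = 1.7056
Var(rm) = Σ(rm − r̄m)² / 5 = 4.3216
β = Cov / Var = 1.7056 / 4.3216 = 0.3947

0.39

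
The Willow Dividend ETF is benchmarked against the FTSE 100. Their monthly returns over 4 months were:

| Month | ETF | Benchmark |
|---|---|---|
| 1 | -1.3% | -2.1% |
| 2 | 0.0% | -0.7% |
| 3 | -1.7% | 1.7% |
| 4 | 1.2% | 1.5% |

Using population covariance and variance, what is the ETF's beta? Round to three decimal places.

r̄p = -0.4500%,  r̄m = 0.1000%
Cov = Σ(rp − r̄p)(rm − r̄m) / 4 = 0.4550
Var(rm) = Σ(rm − r̄m)² / 4 = 2.5000
β = Cov / Var = 0.4550 / 2.5000 = 0.1820

0.182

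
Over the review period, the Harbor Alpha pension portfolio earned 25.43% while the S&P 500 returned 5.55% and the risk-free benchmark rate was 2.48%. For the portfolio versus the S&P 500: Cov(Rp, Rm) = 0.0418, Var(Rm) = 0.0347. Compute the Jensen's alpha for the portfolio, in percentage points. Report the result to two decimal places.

19.25

β = Cov / Var = 0.0418 / 0.0347 = 1.2046
E[R] = Rf + β(Rm − Rf) = 2.48% + 1.2046 × (5.55% − 2.48%) = 6.1781%
α = Rp − E[R] = 25.43% − 6.1781% = 19.2519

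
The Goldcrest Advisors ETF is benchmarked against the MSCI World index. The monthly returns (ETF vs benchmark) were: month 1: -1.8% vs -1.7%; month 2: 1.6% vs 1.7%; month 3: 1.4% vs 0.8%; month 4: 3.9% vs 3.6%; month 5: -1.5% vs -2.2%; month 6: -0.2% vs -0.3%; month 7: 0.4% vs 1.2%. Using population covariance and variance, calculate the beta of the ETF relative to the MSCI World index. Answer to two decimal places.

0.95

r̄p = 0.5429%,  r̄m = 0.4429%
Cov = Σ(rp − r̄p)(rm − r̄m) / 7 = 3.2996
Var(rm) = Σ(rm − r̄m)² / 7 = 3.4824
β = Cov / Var = 3.2996 / 3.4824 = 0.9475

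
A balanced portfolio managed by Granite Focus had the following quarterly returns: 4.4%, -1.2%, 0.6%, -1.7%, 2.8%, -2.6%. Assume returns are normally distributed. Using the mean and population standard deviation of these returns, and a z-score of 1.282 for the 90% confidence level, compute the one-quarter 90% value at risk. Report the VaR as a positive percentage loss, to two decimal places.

2.83

r̄ = (4.4 − 1.2 + 0.6 − 1.7 + 2.8 − 2.6) / 6 = 2.30 / 6 = 0.3833%
Σ(r − r̄)² = (4.4 − 0.3833)² + (-1.2 − 0.3833)² + (0.6 − 0.3833)² + … = 37.7683
σ = √[37.7683 / 6] = 2.5089%
VaR = −(r̄ − z·σ) = −(0.3833 − 1.282 × 2.5089) = −(-2.8331) = 2.8331%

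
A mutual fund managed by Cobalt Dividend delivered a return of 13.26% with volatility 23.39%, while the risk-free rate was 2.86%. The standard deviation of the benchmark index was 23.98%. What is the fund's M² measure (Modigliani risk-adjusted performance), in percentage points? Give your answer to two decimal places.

13.52

Sharpe = (Rp − Rf) / σp = (13.26% − 2.86%) / 23.39% = 0.4446
M² = Rf + Sharpe × σm = 2.86% + 0.4446 × 23.98% = 13.5215%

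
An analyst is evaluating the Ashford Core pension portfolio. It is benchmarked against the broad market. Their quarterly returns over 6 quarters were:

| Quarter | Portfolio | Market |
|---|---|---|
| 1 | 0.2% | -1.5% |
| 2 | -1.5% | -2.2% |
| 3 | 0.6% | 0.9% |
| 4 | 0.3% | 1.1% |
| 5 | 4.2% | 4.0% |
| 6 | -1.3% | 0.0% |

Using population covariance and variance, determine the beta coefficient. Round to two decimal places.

r̄p = 0.4167%,  r̄m = 0.3833%
Cov = Σ(rp − r̄p)(rm − r̄m) / 6 = 3.2853
Var(rm) = Σ(rm − r̄m)² / 6 = 4.0381
β = Cov / Var = 3.2853 / 4.0381 = 0.8136

0.81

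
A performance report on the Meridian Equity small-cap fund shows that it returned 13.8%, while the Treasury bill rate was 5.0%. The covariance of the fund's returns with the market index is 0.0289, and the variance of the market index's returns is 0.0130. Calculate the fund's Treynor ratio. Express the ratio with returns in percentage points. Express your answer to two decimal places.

β = Cov / Var = 0.0289 / 0.0130 = 2.2231
Treynor = (Rp − Rf) / β = (13.8% − 5.0%) / 2.2231 = 8.80 / 2.2231 = 3.9584

3.96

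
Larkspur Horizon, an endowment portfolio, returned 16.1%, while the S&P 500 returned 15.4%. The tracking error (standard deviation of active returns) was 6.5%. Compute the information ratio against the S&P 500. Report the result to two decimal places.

0.11

IR = (Rp − Rb) / TE = (16.1% − 15.4%) / 6.5% = 0.70% / 6.5% = 0.1077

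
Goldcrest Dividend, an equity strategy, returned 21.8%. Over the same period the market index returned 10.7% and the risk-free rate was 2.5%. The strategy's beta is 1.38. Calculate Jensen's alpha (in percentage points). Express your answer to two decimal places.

CAPM expected return = Rf + β(Rm − Rf) = 2.5% + 1.38 × (10.7% − 2.5%) = 2.5 + 1.38 × 8.20 = 13.8160%
Jensen's α = Rp − E[R] = 21.8% − 13.8160% = 7.9840

7.98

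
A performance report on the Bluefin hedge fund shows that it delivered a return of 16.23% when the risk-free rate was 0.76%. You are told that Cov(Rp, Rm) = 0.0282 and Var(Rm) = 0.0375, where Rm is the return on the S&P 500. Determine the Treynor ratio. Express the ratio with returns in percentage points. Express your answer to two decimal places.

20.57

β = Cov / Var = 0.0282 / 0.0375 = 0.7520
Treynor = (Rp − Rf) / β = (16.23% − 0.76%) / 0.7520 = 15.47 / 0.7520 = 20.5718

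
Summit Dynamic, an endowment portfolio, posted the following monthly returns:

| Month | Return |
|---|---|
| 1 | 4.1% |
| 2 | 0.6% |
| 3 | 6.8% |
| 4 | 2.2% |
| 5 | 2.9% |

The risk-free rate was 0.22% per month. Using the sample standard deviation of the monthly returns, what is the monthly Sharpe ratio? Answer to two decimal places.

r̄ = (4.1 + 0.6 + 6.8 + 2.2 + 2.9) / 5 = 16.60 / 5 = 3.3200%
Σ(r − r̄)² = 21.5480; sample σ = √(21.5480/4) = 2.3210%
Sharpe = (r̄ − rf) / σ = (3.3200 − 0.22) / 2.3210 = 3.1000 / 2.3210 = 1.3356

1.34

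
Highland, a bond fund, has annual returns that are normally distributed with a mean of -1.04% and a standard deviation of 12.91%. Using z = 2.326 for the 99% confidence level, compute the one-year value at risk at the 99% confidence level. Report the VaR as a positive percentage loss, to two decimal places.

VaR (as % loss) = −(μ − z·σ) = −(-1.04% − 2.326 × 12.91%) = −(-31.06866%) = 31.06866%

31.07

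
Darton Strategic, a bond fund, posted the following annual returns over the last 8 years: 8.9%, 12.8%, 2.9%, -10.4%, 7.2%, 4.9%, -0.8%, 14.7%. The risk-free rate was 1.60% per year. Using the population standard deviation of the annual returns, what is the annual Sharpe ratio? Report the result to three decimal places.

0.457

r̄ = (8.9 + 12.8 + 2.9 − 10.4 + 7.2 + 4.9 − 0.8 + 14.7) / 8 = 40.20 / 8 = 5.0250%
Population std dev = √[450.1950 / 8] = 7.5016%
Sharpe = (r̄ − rf) / σ = (5.0250 − 1.6) / 7.5016 = 3.4250 / 7.5016 = 0.4566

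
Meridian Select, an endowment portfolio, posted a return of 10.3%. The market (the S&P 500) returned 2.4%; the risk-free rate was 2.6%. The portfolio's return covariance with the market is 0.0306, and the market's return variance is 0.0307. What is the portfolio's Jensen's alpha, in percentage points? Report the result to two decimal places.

7.90

β = Cov / Var = 0.0306 / 0.0307 = 0.9967
E[R] = Rf + β(Rm − Rf) = 2.6% + 0.9967 × (2.4% − 2.6%) = 2.4007%
α = Rp − E[R] = 10.3% − 2.4007% = 7.8993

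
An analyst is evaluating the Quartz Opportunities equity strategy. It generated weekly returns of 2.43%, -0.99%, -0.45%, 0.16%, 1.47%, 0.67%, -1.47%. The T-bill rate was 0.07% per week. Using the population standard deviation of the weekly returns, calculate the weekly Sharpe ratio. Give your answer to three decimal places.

0.149

Mean return r̄ = 1.820 / 7 = 0.2600%
Population std dev = √[11.4106 / 7] = 1.2767%
Sharpe = (r̄ − rf) / σ = (0.2600 − 0.07) / 1.2767 = 0.1900 / 1.2767 = 0.1488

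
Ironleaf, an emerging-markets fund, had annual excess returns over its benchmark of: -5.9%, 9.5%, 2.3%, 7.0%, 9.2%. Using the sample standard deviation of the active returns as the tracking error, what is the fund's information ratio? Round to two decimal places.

0.69

Mean return r̄ = 22.10 / 5 = 4.4200%
Sample std dev = √[166.3080 / 4] = 6.4480%
IR = r̄ / tracking error = 4.4200 / 6.4480 = 0.6855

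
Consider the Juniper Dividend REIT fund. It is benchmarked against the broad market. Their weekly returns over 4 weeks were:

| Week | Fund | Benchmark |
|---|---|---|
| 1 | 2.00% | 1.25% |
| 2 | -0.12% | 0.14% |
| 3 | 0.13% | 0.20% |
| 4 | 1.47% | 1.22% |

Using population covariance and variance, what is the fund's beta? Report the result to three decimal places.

r̄p = 0.8700%,  r̄m = 0.7025%
Cov = Σ(rp − r̄p)(rm − r̄m) / 4 = 0.4645
Var(rm) = Σ(rm − r̄m)² / 4 = 0.2841
β = Cov / Var = 0.4645 / 0.2841 = 1.6350

1.635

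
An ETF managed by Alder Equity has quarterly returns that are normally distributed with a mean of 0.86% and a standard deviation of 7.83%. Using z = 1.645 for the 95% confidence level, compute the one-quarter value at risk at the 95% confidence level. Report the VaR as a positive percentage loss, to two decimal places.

VaR (as % loss) = −(μ − z·σ) = −(0.86% − 1.645 × 7.83%) = −(-12.02035%) = 12.02035%

12.02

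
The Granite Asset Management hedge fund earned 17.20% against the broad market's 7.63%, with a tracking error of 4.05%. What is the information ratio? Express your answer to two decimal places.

IR = (Rp − Rb) / TE = (17.20% − 7.63%) / 4.05% = 9.57% / 4.05% = 2.3630

2.36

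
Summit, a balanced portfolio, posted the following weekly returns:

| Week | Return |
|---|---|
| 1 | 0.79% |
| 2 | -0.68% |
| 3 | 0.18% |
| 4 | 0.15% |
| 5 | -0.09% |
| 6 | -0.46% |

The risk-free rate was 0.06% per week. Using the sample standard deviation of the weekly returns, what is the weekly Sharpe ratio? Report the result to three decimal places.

r̄ = (0.79 − 0.68 + 0.18 + 0.15 − 0.09 − 0.46) / 6 = -0.110 / 6 = -0.0183%
Σ(r − r̄)² = (0.79 − (-0.0183))² + (-0.68 − (-0.0183))² + (0.18 − (-0.0183))² + … = 1.3591
sample σ = √(1.3591 / 5) = √0.2718 = 0.5213%
Sharpe = (r̄ − rf) / σ = (-0.0183 − 0.06) / 0.5213 = -0.0783 / 0.5213 = -0.1502

-0.150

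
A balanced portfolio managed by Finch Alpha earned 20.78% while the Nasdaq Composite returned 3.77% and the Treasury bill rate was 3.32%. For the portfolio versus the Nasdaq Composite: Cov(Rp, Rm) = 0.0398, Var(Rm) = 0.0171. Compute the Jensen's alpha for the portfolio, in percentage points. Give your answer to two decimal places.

β = Cov / Var = 0.0398 / 0.0171 = 2.3275
E[R] = Rf + β(Rm − Rf) = 3.32% + 2.3275 × (3.77% − 3.32%) = 4.3674%
α = Rp − E[R] = 20.78% − 4.3674% = 16.4126

16.41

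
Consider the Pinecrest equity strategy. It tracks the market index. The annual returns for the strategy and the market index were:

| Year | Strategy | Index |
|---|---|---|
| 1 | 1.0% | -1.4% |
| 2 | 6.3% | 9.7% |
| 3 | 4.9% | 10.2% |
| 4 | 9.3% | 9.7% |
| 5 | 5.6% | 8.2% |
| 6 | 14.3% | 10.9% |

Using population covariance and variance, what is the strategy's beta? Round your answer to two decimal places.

0.70

r̄p = 6.9000%,  r̄m = 7.8833%
Cov = Σ(rp − r̄p)(rm − r̄m) / 6 = 12.5533
Var(rm) = Σ(rm − r̄m)² / 6 = 17.8914
β = Cov / Var = 12.5533 / 17.8914 = 0.7016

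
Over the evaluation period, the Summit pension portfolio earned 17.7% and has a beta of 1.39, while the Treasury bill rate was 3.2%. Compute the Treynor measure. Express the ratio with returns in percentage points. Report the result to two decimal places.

Treynor = (Rp − Rf) / β = (17.7% − 3.2%) / 1.39 = 14.50 / 1.39 = 10.4317

10.43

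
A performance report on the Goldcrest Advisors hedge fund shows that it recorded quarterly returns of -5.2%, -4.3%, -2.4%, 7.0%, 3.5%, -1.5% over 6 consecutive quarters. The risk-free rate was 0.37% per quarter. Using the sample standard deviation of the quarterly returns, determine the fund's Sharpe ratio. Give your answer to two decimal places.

-0.18

μ = (-5.2 − 4.3 − 2.4 + 7 + 3.5 − 1.5) / 6 = -0.4833%
Sample σ = √[Σ(r − μ)² / 5] = √[113.3883 / 5] = √22.6777 = 4.7621%
Sharpe = (μ − rf) / σ = (-0.4833 − 0.37) / 4.7621 = -0.8533 / 4.7621 = -0.1792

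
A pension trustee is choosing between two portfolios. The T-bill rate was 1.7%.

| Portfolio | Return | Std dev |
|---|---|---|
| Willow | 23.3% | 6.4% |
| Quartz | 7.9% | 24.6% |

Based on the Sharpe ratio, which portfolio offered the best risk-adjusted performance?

Willow: Sharpe ratio = (23.3% − 1.7%) / 6.4% = 3.375
Quartz: Sharpe ratio = (7.9% − 1.7%) / 24.6% = 0.252
Highest: Willow (3.375).

Willow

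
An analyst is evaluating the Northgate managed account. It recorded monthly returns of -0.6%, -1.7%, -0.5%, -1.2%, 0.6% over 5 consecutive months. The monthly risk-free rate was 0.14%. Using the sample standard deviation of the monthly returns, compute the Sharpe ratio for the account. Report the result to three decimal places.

r̄ = (-0.6 − 1.7 − 0.5 − 1.2 + 0.6) / 5 = -0.6800%
Σ(r − r̄)² = (-0.6 − (-0.6800))² + (-1.7 − (-0.6800))² + … = 2.9880
sample σ = √(2.9880 / 4) = √0.7470 = 0.8643%
Sharpe = (r̄ − rf) / σ = (-0.6800 − 0.14) / 0.8643 = -0.8200 / 0.8643 = -0.9487

-0.949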